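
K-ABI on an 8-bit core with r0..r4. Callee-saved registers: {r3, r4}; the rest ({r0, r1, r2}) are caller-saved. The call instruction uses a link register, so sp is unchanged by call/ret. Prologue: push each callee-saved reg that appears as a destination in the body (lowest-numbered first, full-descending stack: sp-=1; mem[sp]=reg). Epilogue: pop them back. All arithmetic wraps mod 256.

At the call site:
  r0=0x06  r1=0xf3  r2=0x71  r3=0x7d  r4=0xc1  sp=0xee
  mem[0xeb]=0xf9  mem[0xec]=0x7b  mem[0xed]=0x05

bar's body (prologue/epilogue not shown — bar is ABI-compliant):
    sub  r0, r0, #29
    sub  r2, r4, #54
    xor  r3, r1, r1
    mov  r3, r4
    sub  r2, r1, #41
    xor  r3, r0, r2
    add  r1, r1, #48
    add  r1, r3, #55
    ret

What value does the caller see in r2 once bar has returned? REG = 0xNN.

REG = 0xca

prologue: push r3 -> mem[0xed]=0x7d, sp=0xed
body[0] sub  r0, r0, #29 -> r0=0xe9
body[1] sub  r2, r4, #54 -> r2=0x8b
body[2] xor  r3, r1, r1 -> r3=0x00
body[3] mov  r3, r4 -> r3=0xc1
body[4] sub  r2, r1, #41 -> r2=0xca
body[5] xor  r3, r0, r2 -> r3=0x23
body[6] add  r1, r1, #48 -> r1=0x23
body[7] add  r1, r3, #55 -> r1=0x5a
epilogue: pop r3=0x7d, sp=0xee
r2 is caller-saved -> body value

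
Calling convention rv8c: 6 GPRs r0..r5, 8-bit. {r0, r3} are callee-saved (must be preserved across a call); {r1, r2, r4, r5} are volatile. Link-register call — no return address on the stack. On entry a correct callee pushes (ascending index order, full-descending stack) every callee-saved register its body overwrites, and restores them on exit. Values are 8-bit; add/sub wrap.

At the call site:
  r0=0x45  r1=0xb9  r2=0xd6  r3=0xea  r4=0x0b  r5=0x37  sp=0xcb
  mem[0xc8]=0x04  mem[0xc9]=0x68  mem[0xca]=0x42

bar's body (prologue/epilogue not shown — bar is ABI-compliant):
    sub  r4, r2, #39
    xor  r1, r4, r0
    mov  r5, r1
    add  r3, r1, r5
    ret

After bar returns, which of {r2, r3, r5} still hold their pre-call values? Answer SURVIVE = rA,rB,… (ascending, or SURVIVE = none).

prologue: push r3 → mem[0xca]=0xea, sp=0xca
body[0] sub  r4, r2, #39 → r4=0xaf
body[1] xor  r1, r4, r0 → r1=0xea
body[2] mov  r5, r1 → r5=0xea
body[3] add  r3, r1, r5 → r3=0xd4
epilogue: pop r3=0xea, sp=0xcb
r2: caller-saved, written=False
r3: callee-saved, written=True
r5: caller-saved, written=True

SURVIVE = r2,r3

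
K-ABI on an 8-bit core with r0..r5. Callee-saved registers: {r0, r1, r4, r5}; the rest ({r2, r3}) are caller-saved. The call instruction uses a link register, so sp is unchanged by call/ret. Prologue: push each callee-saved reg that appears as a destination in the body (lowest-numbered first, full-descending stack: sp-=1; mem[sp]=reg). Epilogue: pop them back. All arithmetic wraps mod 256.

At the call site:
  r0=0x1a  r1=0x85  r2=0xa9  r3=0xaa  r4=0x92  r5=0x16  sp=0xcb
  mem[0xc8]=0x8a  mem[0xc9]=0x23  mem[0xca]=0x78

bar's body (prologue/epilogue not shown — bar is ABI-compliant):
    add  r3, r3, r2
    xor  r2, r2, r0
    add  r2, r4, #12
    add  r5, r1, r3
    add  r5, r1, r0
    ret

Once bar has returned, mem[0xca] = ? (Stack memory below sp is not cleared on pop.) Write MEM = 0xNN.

MEM = 0x16

prologue: push r5 -> mem[0xca]=0x16, sp=0xca
body[0] add  r3, r3, r2 -> r3=0x53
body[1] xor  r2, r2, r0 -> r2=0xb3
body[2] add  r2, r4, #12 -> r2=0x9e
body[3] add  r5, r1, r3 -> r5=0xd8
body[4] add  r5, r1, r0 -> r5=0x9f
epilogue: pop r5=0x16, sp=0xcb
prologue pushed ['r5'] at ['0xca']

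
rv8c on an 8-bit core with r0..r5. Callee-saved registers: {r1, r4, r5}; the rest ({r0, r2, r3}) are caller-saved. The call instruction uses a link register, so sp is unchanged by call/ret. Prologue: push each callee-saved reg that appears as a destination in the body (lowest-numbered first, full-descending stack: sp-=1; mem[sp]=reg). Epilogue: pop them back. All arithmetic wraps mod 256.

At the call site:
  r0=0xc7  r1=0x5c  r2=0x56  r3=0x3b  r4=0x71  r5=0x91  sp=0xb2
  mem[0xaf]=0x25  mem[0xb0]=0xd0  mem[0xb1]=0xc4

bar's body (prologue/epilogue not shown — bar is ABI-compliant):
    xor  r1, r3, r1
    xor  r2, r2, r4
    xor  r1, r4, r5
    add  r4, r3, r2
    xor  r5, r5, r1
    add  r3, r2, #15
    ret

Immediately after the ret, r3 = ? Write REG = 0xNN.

prologue: push r1 → mem[0xb1]=0x5c, sp=0xb1
prologue: push r4 → mem[0xb0]=0x71, sp=0xb0
prologue: push r5 → mem[0xaf]=0x91, sp=0xaf
body[0] xor  r1, r3, r1 → r1=0x67
body[1] xor  r2, r2, r4 → r2=0x27
body[2] xor  r1, r4, r5 → r1=0xe0
body[3] add  r4, r3, r2 → r4=0x62
body[4] xor  r5, r5, r1 → r5=0x71
body[5] add  r3, r2, #15 → r3=0x36
epilogue: pop r5=0x91, sp=0xb0
epilogue: pop r4=0x71, sp=0xb1
epilogue: pop r1=0x5c, sp=0xb2
r3 is caller-saved → body value

REG = 0x36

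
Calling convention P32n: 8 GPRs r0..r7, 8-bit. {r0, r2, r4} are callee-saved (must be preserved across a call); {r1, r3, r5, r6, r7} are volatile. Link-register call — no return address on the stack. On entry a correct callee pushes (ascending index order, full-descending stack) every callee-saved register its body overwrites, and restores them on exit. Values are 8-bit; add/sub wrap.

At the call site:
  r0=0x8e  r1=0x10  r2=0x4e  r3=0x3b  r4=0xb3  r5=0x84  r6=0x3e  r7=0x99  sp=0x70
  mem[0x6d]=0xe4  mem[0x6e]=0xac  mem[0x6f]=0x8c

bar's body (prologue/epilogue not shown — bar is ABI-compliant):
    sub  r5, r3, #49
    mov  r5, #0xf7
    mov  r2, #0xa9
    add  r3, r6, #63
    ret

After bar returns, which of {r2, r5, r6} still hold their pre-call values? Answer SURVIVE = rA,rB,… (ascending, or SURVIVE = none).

prologue: push r2 → mem[0x6f]=0x4e, sp=0x6f
body[0] sub  r5, r3, #49 → r5=0x0a
body[1] mov  r5, #0xf7 → r5=0xf7
body[2] mov  r2, #0xa9 → r2=0xa9
body[3] add  r3, r6, #63 → r3=0x7d
epilogue: pop r2=0x4e, sp=0x70
r2: callee-saved, written=True
r5: caller-saved, written=True
r6: caller-saved, written=False

SURVIVE = r2,r6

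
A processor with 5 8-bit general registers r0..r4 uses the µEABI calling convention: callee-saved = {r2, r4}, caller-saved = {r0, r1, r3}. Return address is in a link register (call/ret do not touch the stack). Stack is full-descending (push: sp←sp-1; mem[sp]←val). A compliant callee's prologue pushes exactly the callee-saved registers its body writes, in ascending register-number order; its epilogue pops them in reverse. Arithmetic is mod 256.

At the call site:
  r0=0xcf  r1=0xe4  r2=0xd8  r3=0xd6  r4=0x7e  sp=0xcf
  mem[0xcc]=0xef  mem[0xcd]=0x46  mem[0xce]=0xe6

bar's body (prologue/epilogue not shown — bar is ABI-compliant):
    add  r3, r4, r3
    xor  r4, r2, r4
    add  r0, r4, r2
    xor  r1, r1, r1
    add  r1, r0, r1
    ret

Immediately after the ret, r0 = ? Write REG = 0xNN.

prologue: push r4 -> mem[0xce]=0x7e, sp=0xce
body[0] add  r3, r4, r3 -> r3=0x54
body[1] xor  r4, r2, r4 -> r4=0xa6
body[2] add  r0, r4, r2 -> r0=0x7e
body[3] xor  r1, r1, r1 -> r1=0x00
body[4] add  r1, r0, r1 -> r1=0x7e
epilogue: pop r4=0x7e, sp=0xcf
r0 is caller-saved -> body value

REG = 0x7e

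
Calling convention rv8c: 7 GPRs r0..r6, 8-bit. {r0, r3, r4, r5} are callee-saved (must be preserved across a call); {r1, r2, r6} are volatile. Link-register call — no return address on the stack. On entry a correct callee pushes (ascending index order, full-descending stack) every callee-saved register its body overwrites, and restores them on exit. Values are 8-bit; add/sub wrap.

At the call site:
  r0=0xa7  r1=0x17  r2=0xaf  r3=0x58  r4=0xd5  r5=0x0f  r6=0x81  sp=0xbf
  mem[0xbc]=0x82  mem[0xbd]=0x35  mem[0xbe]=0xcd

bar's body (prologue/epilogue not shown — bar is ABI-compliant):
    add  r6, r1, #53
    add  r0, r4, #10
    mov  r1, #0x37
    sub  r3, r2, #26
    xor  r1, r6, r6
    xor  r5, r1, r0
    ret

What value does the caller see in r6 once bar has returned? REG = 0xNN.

REG = 0x4c

prologue: push r0 → mem[0xbe]=0xa7, sp=0xbe
prologue: push r3 → mem[0xbd]=0x58, sp=0xbd
prologue: push r5 → mem[0xbc]=0x0f, sp=0xbc
body[0] add  r6, r1, #53 → r6=0x4c
body[1] add  r0, r4, #10 → r0=0xdf
body[2] mov  r1, #0x37 → r1=0x37
body[3] sub  r3, r2, #26 → r3=0x95
body[4] xor  r1, r6, r6 → r1=0x00
body[5] xor  r5, r1, r0 → r5=0xdf
epilogue: pop r5=0x0f, sp=0xbd
epilogue: pop r3=0x58, sp=0xbe
epilogue: pop r0=0xa7, sp=0xbf
r6 is caller-saved → body value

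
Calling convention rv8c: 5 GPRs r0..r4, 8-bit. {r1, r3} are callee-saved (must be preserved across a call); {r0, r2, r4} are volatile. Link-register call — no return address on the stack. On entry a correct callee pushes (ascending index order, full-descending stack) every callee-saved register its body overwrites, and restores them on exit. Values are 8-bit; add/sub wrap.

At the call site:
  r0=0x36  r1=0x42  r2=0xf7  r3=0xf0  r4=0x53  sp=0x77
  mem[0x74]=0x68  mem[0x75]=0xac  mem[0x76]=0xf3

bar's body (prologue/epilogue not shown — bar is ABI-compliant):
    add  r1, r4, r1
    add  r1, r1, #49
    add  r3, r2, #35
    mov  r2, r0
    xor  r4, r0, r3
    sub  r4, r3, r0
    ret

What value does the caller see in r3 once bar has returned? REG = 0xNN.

REG = 0xf0

prologue: push r1 -> mem[0x76]=0x42, sp=0x76
prologue: push r3 -> mem[0x75]=0xf0, sp=0x75
body[0] add  r1, r4, r1 -> r1=0x95
body[1] add  r1, r1, #49 -> r1=0xc6
body[2] add  r3, r2, #35 -> r3=0x1a
body[3] mov  r2, r0 -> r2=0x36
body[4] xor  r4, r0, r3 -> r4=0x2c
body[5] sub  r4, r3, r0 -> r4=0xe4
epilogue: pop r3=0xf0, sp=0x76
epilogue: pop r1=0x42, sp=0x77
r3 is callee-saved -> restored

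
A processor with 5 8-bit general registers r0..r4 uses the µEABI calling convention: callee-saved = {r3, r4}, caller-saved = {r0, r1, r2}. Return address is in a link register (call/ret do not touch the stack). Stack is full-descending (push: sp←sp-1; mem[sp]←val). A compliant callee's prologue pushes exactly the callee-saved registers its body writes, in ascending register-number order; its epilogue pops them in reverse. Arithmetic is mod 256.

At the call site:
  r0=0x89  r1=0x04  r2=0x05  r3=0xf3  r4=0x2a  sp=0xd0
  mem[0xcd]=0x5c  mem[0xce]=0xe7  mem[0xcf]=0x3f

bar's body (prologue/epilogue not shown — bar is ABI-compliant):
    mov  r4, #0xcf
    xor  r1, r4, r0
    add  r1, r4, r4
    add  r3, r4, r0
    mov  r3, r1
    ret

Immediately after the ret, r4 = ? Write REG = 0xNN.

prologue: push r3 → mem[0xcf]=0xf3, sp=0xcf
prologue: push r4 → mem[0xce]=0x2a, sp=0xce
body[0] mov  r4, #0xcf → r4=0xcf
body[1] xor  r1, r4, r0 → r1=0x46
body[2] add  r1, r4, r4 → r1=0x9e
body[3] add  r3, r4, r0 → r3=0x58
body[4] mov  r3, r1 → r3=0x9e
epilogue: pop r4=0x2a, sp=0xcf
epilogue: pop r3=0xf3, sp=0xd0
r4 is callee-saved → restored

REG = 0x2a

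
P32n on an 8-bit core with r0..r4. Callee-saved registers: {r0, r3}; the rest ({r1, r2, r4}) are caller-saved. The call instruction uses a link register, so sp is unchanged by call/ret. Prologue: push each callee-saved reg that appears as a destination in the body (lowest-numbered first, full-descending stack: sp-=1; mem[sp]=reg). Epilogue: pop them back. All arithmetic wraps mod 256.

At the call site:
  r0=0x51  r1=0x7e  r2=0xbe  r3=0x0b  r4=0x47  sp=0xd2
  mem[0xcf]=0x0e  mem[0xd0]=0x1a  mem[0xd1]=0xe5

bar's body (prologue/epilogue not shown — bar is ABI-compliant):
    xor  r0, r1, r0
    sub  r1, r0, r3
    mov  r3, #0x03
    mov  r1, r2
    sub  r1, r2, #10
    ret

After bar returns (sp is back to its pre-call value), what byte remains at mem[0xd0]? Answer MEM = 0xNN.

MEM = 0x0b

prologue: push r0 -> mem[0xd1]=0x51, sp=0xd1
prologue: push r3 -> mem[0xd0]=0x0b, sp=0xd0
body[0] xor  r0, r1, r0 -> r0=0x2f
body[1] sub  r1, r0, r3 -> r1=0x24
body[2] mov  r3, #0x03 -> r3=0x03
body[3] mov  r1, r2 -> r1=0xbe
body[4] sub  r1, r2, #10 -> r1=0xb4
epilogue: pop r3=0x0b, sp=0xd1
epilogue: pop r0=0x51, sp=0xd2
prologue pushed ['r0', 'r3'] at ['0xd1', '0xd0']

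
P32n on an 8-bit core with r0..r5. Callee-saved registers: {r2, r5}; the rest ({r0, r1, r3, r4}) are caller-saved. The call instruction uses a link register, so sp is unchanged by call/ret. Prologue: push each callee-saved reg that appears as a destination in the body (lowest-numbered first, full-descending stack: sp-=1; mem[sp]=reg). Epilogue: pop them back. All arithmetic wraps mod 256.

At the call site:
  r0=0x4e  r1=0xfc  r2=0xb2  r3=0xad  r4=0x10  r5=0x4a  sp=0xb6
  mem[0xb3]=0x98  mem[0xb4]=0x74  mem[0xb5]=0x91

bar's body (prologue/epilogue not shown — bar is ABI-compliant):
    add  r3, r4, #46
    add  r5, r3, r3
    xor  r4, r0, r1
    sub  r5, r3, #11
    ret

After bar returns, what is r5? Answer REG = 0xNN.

REG = 0x4a

prologue: push r5 -> mem[0xb5]=0x4a, sp=0xb5
body[0] add  r3, r4, #46 -> r3=0x3e
body[1] add  r5, r3, r3 -> r5=0x7c
body[2] xor  r4, r0, r1 -> r4=0xb2
body[3] sub  r5, r3, #11 -> r5=0x33
epilogue: pop r5=0x4a, sp=0xb6
r5 is callee-saved -> restored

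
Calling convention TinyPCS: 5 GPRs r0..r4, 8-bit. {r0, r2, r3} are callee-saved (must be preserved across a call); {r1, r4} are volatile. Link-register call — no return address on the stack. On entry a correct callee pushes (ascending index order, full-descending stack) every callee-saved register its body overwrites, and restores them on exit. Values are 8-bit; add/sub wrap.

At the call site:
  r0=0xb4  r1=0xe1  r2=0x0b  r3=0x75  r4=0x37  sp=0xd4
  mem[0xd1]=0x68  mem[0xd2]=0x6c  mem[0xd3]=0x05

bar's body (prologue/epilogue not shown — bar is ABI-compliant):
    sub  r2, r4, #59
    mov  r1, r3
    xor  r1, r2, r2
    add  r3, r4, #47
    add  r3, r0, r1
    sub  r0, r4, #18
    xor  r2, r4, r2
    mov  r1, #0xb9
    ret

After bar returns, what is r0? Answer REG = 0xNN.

REG = 0xb4

prologue: push r0 -> mem[0xd3]=0xb4, sp=0xd3
prologue: push r2 -> mem[0xd2]=0x0b, sp=0xd2
prologue: push r3 -> mem[0xd1]=0x75, sp=0xd1
body[0] sub  r2, r4, #59 -> r2=0xfc
body[1] mov  r1, r3 -> r1=0x75
body[2] xor  r1, r2, r2 -> r1=0x00
body[3] add  r3, r4, #47 -> r3=0x66
body[4] add  r3, r0, r1 -> r3=0xb4
body[5] sub  r0, r4, #18 -> r0=0x25
body[6] xor  r2, r4, r2 -> r2=0xcb
body[7] mov  r1, #0xb9 -> r1=0xb9
epilogue: pop r3=0x75, sp=0xd2
epilogue: pop r2=0x0b, sp=0xd3
epilogue: pop r0=0xb4, sp=0xd4
r0 is callee-saved -> restored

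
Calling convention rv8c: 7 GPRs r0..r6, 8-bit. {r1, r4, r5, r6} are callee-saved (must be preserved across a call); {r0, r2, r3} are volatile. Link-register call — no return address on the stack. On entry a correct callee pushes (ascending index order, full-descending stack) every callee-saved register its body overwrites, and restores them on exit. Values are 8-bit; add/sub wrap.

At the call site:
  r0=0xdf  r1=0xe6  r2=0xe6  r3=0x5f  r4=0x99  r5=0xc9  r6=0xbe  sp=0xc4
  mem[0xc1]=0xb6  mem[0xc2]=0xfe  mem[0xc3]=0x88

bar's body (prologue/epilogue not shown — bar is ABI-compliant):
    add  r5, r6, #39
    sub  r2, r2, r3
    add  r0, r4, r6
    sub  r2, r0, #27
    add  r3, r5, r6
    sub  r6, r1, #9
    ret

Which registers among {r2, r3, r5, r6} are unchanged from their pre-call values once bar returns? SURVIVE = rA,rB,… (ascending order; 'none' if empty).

prologue: push r5 → mem[0xc3]=0xc9, sp=0xc3
prologue: push r6 → mem[0xc2]=0xbe, sp=0xc2
body[0] add  r5, r6, #39 → r5=0xe5
body[1] sub  r2, r2, r3 → r2=0x87
body[2] add  r0, r4, r6 → r0=0x57
body[3] sub  r2, r0, #27 → r2=0x3c
body[4] add  r3, r5, r6 → r3=0xa3
body[5] sub  r6, r1, #9 → r6=0xdd
epilogue: pop r6=0xbe, sp=0xc3
epilogue: pop r5=0xc9, sp=0xc4
r2: caller-saved, written=True
r3: caller-saved, written=True
r5: callee-saved, written=True
r6: callee-saved, written=True

SURVIVE = r5,r6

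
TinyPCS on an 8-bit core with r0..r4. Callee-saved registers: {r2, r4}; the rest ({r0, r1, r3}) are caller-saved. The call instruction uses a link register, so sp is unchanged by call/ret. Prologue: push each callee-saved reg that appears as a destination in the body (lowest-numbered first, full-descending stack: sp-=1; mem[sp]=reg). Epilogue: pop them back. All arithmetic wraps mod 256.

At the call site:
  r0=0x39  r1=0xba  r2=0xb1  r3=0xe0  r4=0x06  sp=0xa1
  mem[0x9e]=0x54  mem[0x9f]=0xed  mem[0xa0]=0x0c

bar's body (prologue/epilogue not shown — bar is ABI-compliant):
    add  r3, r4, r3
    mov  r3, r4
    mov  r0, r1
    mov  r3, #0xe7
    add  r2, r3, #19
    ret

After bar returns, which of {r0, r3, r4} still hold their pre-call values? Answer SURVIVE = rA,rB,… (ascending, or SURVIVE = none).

prologue: push r2 → mem[0xa0]=0xb1, sp=0xa0
body[0] add  r3, r4, r3 → r3=0xe6
body[1] mov  r3, r4 → r3=0x06
body[2] mov  r0, r1 → r0=0xba
body[3] mov  r3, #0xe7 → r3=0xe7
body[4] add  r2, r3, #19 → r2=0xfa
epilogue: pop r2=0xb1, sp=0xa1
r0: caller-saved, written=True
r3: caller-saved, written=True
r4: callee-saved, written=False

SURVIVE = r4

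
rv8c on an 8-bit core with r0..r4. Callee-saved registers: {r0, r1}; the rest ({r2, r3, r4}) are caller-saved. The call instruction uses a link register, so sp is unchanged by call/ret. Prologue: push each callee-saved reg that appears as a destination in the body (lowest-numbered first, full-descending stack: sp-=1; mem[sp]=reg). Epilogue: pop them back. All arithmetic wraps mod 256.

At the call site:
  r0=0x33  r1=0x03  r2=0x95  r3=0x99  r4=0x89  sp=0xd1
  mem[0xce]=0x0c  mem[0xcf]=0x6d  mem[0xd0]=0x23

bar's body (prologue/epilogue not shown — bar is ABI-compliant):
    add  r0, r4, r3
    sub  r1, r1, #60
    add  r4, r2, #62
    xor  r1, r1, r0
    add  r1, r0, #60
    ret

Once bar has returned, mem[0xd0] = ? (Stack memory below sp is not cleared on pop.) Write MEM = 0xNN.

MEM = 0x33

prologue: push r0 -> mem[0xd0]=0x33, sp=0xd0
prologue: push r1 -> mem[0xcf]=0x03, sp=0xcf
body[0] add  r0, r4, r3 -> r0=0x22
body[1] sub  r1, r1, #60 -> r1=0xc7
body[2] add  r4, r2, #62 -> r4=0xd3
body[3] xor  r1, r1, r0 -> r1=0xe5
body[4] add  r1, r0, #60 -> r1=0x5e
epilogue: pop r1=0x03, sp=0xd0
epilogue: pop r0=0x33, sp=0xd1
prologue pushed ['r0', 'r1'] at ['0xd0', '0xcf']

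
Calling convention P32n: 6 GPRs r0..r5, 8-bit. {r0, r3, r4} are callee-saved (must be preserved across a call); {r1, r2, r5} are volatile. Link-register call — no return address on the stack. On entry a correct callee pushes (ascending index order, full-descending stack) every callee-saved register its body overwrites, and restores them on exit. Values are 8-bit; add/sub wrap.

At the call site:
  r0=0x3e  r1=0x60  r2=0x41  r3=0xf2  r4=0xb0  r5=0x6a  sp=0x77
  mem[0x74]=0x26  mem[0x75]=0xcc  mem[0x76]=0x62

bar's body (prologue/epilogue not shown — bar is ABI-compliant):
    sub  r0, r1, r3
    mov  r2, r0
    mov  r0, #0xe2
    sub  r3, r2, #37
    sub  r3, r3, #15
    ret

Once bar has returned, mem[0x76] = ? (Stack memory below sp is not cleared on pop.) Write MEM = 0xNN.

MEM = 0x3e

prologue: push r0 → mem[0x76]=0x3e, sp=0x76
prologue: push r3 → mem[0x75]=0xf2, sp=0x75
body[0] sub  r0, r1, r3 → r0=0x6e
body[1] mov  r2, r0 → r2=0x6e
body[2] mov  r0, #0xe2 → r0=0xe2
body[3] sub  r3, r2, #37 → r3=0x49
body[4] sub  r3, r3, #15 → r3=0x3a
epilogue: pop r3=0xf2, sp=0x76
epilogue: pop r0=0x3e, sp=0x77
prologue pushed ['r0', 'r3'] at ['0x76', '0x75']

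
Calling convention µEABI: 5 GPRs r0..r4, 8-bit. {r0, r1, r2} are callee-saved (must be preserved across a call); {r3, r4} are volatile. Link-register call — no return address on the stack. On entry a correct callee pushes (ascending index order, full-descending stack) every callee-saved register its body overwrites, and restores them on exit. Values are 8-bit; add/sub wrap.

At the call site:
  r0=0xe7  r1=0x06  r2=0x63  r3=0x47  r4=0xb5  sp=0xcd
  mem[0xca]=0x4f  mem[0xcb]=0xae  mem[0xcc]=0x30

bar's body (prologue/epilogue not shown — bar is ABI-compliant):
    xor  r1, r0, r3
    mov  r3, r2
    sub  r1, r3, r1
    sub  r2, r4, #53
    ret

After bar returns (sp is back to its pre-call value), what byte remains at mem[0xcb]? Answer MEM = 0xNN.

MEM = 0x63

prologue: push r1 → mem[0xcc]=0x06, sp=0xcc
prologue: push r2 → mem[0xcb]=0x63, sp=0xcb
body[0] xor  r1, r0, r3 → r1=0xa0
body[1] mov  r3, r2 → r3=0x63
body[2] sub  r1, r3, r1 → r1=0xc3
body[3] sub  r2, r4, #53 → r2=0x80
epilogue: pop r2=0x63, sp=0xcc
epilogue: pop r1=0x06, sp=0xcd
prologue pushed ['r1', 'r2'] at ['0xcc', '0xcb']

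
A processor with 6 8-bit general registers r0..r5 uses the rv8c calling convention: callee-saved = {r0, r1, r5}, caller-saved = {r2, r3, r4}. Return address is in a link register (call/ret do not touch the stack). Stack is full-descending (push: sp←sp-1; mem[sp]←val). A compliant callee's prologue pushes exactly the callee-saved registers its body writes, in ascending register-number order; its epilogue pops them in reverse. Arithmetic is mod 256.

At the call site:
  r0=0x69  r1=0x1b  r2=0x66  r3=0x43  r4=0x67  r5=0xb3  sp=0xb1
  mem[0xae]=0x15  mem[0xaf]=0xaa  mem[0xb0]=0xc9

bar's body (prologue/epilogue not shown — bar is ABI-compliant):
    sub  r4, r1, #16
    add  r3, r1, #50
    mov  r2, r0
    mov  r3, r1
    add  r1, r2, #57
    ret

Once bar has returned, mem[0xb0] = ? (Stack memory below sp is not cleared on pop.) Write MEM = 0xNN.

MEM = 0x1b

prologue: push r1 → mem[0xb0]=0x1b, sp=0xb0
body[0] sub  r4, r1, #16 → r4=0x0b
body[1] add  r3, r1, #50 → r3=0x4d
body[2] mov  r2, r0 → r2=0x69
body[3] mov  r3, r1 → r3=0x1b
body[4] add  r1, r2, #57 → r1=0xa2
epilogue: pop r1=0x1b, sp=0xb1
prologue pushed ['r1'] at ['0xb0']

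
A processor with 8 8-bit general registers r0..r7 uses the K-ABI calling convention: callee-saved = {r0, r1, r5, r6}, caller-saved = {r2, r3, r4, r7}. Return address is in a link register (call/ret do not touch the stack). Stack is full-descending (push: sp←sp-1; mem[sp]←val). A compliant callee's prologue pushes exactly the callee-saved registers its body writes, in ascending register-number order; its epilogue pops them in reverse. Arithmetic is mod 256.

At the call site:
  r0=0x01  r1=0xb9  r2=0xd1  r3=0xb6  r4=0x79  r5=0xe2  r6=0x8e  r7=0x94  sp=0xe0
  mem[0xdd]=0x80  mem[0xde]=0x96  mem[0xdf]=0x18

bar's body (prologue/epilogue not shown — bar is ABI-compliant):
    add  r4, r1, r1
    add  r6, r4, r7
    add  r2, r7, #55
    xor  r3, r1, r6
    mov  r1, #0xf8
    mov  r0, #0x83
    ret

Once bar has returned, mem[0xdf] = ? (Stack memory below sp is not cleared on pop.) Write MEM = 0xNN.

MEM = 0x01

prologue: push r0 -> mem[0xdf]=0x01, sp=0xdf
prologue: push r1 -> mem[0xde]=0xb9, sp=0xde
prologue: push r6 -> mem[0xdd]=0x8e, sp=0xdd
body[0] add  r4, r1, r1 -> r4=0x72
body[1] add  r6, r4, r7 -> r6=0x06
body[2] add  r2, r7, #55 -> r2=0xcb
body[3] xor  r3, r1, r6 -> r3=0xbf
body[4] mov  r1, #0xf8 -> r1=0xf8
body[5] mov  r0, #0x83 -> r0=0x83
epilogue: pop r6=0x8e, sp=0xde
epilogue: pop r1=0xb9, sp=0xdf
epilogue: pop r0=0x01, sp=0xe0
prologue pushed ['r0', 'r1', 'r6'] at ['0xdf', '0xde', '0xdd']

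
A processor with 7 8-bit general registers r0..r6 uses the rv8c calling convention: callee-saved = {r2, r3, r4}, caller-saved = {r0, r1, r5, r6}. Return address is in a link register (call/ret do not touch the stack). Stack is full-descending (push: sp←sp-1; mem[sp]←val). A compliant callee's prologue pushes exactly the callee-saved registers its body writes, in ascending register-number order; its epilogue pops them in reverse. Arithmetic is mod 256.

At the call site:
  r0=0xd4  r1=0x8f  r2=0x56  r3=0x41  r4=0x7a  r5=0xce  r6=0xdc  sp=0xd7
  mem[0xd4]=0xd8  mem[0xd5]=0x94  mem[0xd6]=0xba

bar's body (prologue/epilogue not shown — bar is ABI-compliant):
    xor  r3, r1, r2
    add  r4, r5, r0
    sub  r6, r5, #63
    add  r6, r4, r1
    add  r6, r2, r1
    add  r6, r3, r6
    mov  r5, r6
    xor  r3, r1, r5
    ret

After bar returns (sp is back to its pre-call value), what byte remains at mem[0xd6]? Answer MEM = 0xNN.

MEM = 0x41

prologue: push r3 → mem[0xd6]=0x41, sp=0xd6
prologue: push r4 → mem[0xd5]=0x7a, sp=0xd5
body[0] xor  r3, r1, r2 → r3=0xd9
body[1] add  r4, r5, r0 → r4=0xa2
body[2] sub  r6, r5, #63 → r6=0x8f
body[3] add  r6, r4, r1 → r6=0x31
body[4] add  r6, r2, r1 → r6=0xe5
body[5] add  r6, r3, r6 → r6=0xbe
body[6] mov  r5, r6 → r5=0xbe
body[7] xor  r3, r1, r5 → r3=0x31
epilogue: pop r4=0x7a, sp=0xd6
epilogue: pop r3=0x41, sp=0xd7
prologue pushed ['r3', 'r4'] at ['0xd6', '0xd5']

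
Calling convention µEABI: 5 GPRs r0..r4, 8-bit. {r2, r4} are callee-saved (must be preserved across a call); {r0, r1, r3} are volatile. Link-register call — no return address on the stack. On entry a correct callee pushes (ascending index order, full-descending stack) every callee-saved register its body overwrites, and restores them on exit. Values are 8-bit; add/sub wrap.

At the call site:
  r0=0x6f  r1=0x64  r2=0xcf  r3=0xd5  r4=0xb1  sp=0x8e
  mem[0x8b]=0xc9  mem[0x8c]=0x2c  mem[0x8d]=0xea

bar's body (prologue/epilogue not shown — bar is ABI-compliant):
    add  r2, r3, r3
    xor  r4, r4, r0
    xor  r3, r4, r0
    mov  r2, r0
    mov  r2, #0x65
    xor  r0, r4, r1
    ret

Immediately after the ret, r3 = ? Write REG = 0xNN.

REG = 0xb1

prologue: push r2 -> mem[0x8d]=0xcf, sp=0x8d
prologue: push r4 -> mem[0x8c]=0xb1, sp=0x8c
body[0] add  r2, r3, r3 -> r2=0xaa
body[1] xor  r4, r4, r0 -> r4=0xde
body[2] xor  r3, r4, r0 -> r3=0xb1
body[3] mov  r2, r0 -> r2=0x6f
body[4] mov  r2, #0x65 -> r2=0x65
body[5] xor  r0, r4, r1 -> r0=0xba
epilogue: pop r4=0xb1, sp=0x8d
epilogue: pop r2=0xcf, sp=0x8e
r3 is caller-saved -> body value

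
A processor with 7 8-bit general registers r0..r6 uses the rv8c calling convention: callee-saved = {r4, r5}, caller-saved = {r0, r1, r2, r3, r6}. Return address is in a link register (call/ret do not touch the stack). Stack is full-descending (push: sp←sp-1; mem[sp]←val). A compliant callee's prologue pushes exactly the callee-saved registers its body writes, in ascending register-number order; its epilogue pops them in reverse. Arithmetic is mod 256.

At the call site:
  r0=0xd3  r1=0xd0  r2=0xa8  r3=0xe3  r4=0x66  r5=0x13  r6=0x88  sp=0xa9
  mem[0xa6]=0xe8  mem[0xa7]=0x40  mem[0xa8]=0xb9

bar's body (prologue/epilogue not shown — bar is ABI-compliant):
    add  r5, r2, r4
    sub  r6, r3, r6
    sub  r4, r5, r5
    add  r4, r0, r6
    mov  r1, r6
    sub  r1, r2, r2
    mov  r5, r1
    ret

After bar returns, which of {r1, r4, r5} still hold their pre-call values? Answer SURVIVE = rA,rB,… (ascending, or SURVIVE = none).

prologue: push r4 -> mem[0xa8]=0x66, sp=0xa8
prologue: push r5 -> mem[0xa7]=0x13, sp=0xa7
body[0] add  r5, r2, r4 -> r5=0x0e
body[1] sub  r6, r3, r6 -> r6=0x5b
body[2] sub  r4, r5, r5 -> r4=0x00
body[3] add  r4, r0, r6 -> r4=0x2e
body[4] mov  r1, r6 -> r1=0x5b
body[5] sub  r1, r2, r2 -> r1=0x00
body[6] mov  r5, r1 -> r5=0x00
epilogue: pop r5=0x13, sp=0xa8
epilogue: pop r4=0x66, sp=0xa9
r1: caller-saved, written=True
r4: callee-saved, written=True
r5: callee-saved, written=True

SURVIVE = r4,r5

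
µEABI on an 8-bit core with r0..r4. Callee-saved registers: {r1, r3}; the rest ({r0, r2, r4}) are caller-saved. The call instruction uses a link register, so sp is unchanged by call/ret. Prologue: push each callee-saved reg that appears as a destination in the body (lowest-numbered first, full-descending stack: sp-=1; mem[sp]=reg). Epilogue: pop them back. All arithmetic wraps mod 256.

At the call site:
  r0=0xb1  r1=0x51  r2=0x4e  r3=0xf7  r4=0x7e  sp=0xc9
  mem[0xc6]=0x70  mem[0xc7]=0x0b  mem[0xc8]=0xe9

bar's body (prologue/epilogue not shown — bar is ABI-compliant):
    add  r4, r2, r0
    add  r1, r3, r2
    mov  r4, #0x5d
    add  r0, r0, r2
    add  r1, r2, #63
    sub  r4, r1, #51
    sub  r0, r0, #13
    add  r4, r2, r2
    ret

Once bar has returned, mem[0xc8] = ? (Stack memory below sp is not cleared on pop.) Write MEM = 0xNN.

prologue: push r1 -> mem[0xc8]=0x51, sp=0xc8
body[0] add  r4, r2, r0 -> r4=0xff
body[1] add  r1, r3, r2 -> r1=0x45
body[2] mov  r4, #0x5d -> r4=0x5d
body[3] add  r0, r0, r2 -> r0=0xff
body[4] add  r1, r2, #63 -> r1=0x8d
body[5] sub  r4, r1, #51 -> r4=0x5a
body[6] sub  r0, r0, #13 -> r0=0xf2
body[7] add  r4, r2, r2 -> r4=0x9c
epilogue: pop r1=0x51, sp=0xc9
prologue pushed ['r1'] at ['0xc8']

MEM = 0x51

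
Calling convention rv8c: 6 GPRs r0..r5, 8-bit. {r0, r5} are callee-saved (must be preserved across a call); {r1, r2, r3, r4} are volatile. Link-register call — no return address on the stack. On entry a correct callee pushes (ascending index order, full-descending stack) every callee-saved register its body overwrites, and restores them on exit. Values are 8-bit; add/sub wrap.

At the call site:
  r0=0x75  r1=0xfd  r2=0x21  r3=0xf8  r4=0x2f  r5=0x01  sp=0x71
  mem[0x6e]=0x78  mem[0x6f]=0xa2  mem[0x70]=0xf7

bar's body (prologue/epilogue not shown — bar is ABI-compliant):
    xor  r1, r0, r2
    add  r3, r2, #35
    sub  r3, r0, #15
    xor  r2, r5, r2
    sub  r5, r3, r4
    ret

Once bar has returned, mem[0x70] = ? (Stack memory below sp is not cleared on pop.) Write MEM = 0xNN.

MEM = 0x01

prologue: push r5 -> mem[0x70]=0x01, sp=0x70
body[0] xor  r1, r0, r2 -> r1=0x54
body[1] add  r3, r2, #35 -> r3=0x44
body[2] sub  r3, r0, #15 -> r3=0x66
body[3] xor  r2, r5, r2 -> r2=0x20
body[4] sub  r5, r3, r4 -> r5=0x37
epilogue: pop r5=0x01, sp=0x71
prologue pushed ['r5'] at ['0x70']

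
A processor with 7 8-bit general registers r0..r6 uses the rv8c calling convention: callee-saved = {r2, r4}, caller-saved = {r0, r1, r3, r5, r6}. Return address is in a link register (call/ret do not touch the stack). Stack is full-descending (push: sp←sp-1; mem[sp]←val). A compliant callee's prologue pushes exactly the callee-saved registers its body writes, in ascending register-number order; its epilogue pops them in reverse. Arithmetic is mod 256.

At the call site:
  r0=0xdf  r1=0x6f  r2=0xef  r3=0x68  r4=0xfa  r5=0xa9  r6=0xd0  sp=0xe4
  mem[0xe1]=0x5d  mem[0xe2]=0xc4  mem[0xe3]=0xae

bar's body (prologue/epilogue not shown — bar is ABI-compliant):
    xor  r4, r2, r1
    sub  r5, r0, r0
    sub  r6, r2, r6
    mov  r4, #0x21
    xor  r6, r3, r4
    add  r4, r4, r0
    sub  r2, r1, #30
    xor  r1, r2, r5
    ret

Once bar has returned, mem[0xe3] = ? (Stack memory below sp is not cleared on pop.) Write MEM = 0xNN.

MEM = 0xef

prologue: push r2 → mem[0xe3]=0xef, sp=0xe3
prologue: push r4 → mem[0xe2]=0xfa, sp=0xe2
body[0] xor  r4, r2, r1 → r4=0x80
body[1] sub  r5, r0, r0 → r5=0x00
body[2] sub  r6, r2, r6 → r6=0x1f
body[3] mov  r4, #0x21 → r4=0x21
body[4] xor  r6, r3, r4 → r6=0x49
body[5] add  r4, r4, r0 → r4=0x00
body[6] sub  r2, r1, #30 → r2=0x51
body[7] xor  r1, r2, r5 → r1=0x51
epilogue: pop r4=0xfa, sp=0xe3
epilogue: pop r2=0xef, sp=0xe4
prologue pushed ['r2', 'r4'] at ['0xe3', '0xe2']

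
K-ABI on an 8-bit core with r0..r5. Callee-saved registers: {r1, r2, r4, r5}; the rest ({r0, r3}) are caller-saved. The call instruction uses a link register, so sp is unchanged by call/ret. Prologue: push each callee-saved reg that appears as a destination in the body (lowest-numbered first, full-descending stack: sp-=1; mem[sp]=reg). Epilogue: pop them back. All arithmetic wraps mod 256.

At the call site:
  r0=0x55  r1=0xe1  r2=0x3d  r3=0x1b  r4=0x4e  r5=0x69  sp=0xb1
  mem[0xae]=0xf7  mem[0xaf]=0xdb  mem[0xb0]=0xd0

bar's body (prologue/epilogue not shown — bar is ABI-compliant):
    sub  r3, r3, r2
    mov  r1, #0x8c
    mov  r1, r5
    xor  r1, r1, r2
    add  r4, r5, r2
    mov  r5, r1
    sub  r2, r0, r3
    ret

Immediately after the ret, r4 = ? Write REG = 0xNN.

prologue: push r1 → mem[0xb0]=0xe1, sp=0xb0
prologue: push r2 → mem[0xaf]=0x3d, sp=0xaf
prologue: push r4 → mem[0xae]=0x4e, sp=0xae
prologue: push r5 → mem[0xad]=0x69, sp=0xad
body[0] sub  r3, r3, r2 → r3=0xde
body[1] mov  r1, #0x8c → r1=0x8c
body[2] mov  r1, r5 → r1=0x69
body[3] xor  r1, r1, r2 → r1=0x54
body[4] add  r4, r5, r2 → r4=0xa6
body[5] mov  r5, r1 → r5=0x54
body[6] sub  r2, r0, r3 → r2=0x77
epilogue: pop r5=0x69, sp=0xae
epilogue: pop r4=0x4e, sp=0xaf
epilogue: pop r2=0x3d, sp=0xb0
epilogue: pop r1=0xe1, sp=0xb1
r4 is callee-saved → restored

REG = 0x4e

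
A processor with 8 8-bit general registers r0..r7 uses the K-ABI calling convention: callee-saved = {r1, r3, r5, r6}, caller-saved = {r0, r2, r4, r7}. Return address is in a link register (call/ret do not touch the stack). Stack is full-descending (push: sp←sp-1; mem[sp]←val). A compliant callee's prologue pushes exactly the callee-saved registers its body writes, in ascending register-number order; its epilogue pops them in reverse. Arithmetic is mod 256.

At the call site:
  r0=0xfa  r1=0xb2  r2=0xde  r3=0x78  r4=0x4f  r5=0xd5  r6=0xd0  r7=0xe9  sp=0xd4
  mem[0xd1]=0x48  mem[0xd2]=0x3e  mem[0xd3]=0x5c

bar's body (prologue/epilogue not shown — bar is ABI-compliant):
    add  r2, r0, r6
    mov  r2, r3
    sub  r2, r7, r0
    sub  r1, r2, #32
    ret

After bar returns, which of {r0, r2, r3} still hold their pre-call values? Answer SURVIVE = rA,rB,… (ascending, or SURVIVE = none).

SURVIVE = r0,r3

prologue: push r1 -> mem[0xd3]=0xb2, sp=0xd3
body[0] add  r2, r0, r6 -> r2=0xca
body[1] mov  r2, r3 -> r2=0x78
body[2] sub  r2, r7, r0 -> r2=0xef
body[3] sub  r1, r2, #32 -> r1=0xcf
epilogue: pop r1=0xb2, sp=0xd4
r0: caller-saved, written=False
r2: caller-saved, written=True
r3: callee-saved, written=False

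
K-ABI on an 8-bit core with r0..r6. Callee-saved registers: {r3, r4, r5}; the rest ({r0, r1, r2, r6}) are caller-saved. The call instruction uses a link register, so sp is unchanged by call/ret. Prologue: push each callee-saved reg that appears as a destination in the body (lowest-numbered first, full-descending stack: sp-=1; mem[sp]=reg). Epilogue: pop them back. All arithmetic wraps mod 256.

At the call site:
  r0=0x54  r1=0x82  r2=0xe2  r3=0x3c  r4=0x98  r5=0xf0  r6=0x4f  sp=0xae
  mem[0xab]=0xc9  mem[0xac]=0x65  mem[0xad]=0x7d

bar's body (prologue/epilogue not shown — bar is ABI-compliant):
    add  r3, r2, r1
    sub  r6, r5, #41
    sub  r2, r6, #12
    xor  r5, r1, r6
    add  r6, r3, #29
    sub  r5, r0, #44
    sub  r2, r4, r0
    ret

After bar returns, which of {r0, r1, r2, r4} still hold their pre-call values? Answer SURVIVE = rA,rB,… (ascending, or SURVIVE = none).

SURVIVE = r0,r1,r4

prologue: push r3 -> mem[0xad]=0x3c, sp=0xad
prologue: push r5 -> mem[0xac]=0xf0, sp=0xac
body[0] add  r3, r2, r1 -> r3=0x64
body[1] sub  r6, r5, #41 -> r6=0xc7
body[2] sub  r2, r6, #12 -> r2=0xbb
body[3] xor  r5, r1, r6 -> r5=0x45
body[4] add  r6, r3, #29 -> r6=0x81
body[5] sub  r5, r0, #44 -> r5=0x28
body[6] sub  r2, r4, r0 -> r2=0x44
epilogue: pop r5=0xf0, sp=0xad
epilogue: pop r3=0x3c, sp=0xae
r0: caller-saved, written=False
r1: caller-saved, written=False
r2: caller-saved, written=True
r4: callee-saved, written=False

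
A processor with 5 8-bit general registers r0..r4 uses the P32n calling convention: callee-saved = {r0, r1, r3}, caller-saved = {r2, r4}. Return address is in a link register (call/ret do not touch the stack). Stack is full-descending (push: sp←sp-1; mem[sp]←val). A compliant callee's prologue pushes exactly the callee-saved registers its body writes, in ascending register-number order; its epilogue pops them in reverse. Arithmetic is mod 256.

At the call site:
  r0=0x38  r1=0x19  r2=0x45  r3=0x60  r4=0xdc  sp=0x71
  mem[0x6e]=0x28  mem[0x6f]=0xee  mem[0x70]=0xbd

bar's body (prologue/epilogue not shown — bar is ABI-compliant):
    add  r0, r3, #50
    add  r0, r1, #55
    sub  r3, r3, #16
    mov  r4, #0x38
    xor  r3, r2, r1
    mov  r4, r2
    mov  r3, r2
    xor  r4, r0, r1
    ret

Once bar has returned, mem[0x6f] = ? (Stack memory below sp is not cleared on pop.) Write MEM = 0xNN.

MEM = 0x60

prologue: push r0 -> mem[0x70]=0x38, sp=0x70
prologue: push r3 -> mem[0x6f]=0x60, sp=0x6f
body[0] add  r0, r3, #50 -> r0=0x92
body[1] add  r0, r1, #55 -> r0=0x50
body[2] sub  r3, r3, #16 -> r3=0x50
body[3] mov  r4, #0x38 -> r4=0x38
body[4] xor  r3, r2, r1 -> r3=0x5c
body[5] mov  r4, r2 -> r4=0x45
body[6] mov  r3, r2 -> r3=0x45
body[7] xor  r4, r0, r1 -> r4=0x49
epilogue: pop r3=0x60, sp=0x70
epilogue: pop r0=0x38, sp=0x71
prologue pushed ['r0', 'r3'] at ['0x70', '0x6f']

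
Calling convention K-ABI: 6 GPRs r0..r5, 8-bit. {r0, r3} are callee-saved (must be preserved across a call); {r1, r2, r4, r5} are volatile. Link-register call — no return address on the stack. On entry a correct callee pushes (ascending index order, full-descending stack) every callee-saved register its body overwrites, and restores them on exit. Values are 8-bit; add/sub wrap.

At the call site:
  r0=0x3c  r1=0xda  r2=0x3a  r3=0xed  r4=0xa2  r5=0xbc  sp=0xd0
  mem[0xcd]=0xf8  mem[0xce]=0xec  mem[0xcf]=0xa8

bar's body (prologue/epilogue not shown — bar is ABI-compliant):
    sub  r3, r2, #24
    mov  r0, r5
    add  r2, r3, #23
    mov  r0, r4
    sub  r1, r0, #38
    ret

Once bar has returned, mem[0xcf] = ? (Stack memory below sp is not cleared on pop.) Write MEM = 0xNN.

prologue: push r0 → mem[0xcf]=0x3c, sp=0xcf
prologue: push r3 → mem[0xce]=0xed, sp=0xce
body[0] sub  r3, r2, #24 → r3=0x22
body[1] mov  r0, r5 → r0=0xbc
body[2] add  r2, r3, #23 → r2=0x39
body[3] mov  r0, r4 → r0=0xa2
body[4] sub  r1, r0, #38 → r1=0x7c
epilogue: pop r3=0xed, sp=0xcf
epilogue: pop r0=0x3c, sp=0xd0
prologue pushed ['r0', 'r3'] at ['0xcf', '0xce']

MEM = 0x3c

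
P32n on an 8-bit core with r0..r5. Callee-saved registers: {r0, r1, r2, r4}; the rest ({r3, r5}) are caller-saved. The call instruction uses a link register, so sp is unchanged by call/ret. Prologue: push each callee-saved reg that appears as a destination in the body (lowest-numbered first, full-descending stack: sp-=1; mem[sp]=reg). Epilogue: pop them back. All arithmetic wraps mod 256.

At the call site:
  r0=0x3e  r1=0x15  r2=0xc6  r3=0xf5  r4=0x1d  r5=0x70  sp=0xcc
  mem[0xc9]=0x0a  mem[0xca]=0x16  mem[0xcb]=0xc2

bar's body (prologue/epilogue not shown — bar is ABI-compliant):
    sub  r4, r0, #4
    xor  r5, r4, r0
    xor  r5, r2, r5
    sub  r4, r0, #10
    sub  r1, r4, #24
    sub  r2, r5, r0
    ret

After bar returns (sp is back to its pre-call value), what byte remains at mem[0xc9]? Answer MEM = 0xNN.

prologue: push r1 → mem[0xcb]=0x15, sp=0xcb
prologue: push r2 → mem[0xca]=0xc6, sp=0xca
prologue: push r4 → mem[0xc9]=0x1d, sp=0xc9
body[0] sub  r4, r0, #4 → r4=0x3a
body[1] xor  r5, r4, r0 → r5=0x04
body[2] xor  r5, r2, r5 → r5=0xc2
body[3] sub  r4, r0, #10 → r4=0x34
body[4] sub  r1, r4, #24 → r1=0x1c
body[5] sub  r2, r5, r0 → r2=0x84
epilogue: pop r4=0x1d, sp=0xca
epilogue: pop r2=0xc6, sp=0xcb
epilogue: pop r1=0x15, sp=0xcc
prologue pushed ['r1', 'r2', 'r4'] at ['0xcb', '0xca', '0xc9']

MEM = 0x1d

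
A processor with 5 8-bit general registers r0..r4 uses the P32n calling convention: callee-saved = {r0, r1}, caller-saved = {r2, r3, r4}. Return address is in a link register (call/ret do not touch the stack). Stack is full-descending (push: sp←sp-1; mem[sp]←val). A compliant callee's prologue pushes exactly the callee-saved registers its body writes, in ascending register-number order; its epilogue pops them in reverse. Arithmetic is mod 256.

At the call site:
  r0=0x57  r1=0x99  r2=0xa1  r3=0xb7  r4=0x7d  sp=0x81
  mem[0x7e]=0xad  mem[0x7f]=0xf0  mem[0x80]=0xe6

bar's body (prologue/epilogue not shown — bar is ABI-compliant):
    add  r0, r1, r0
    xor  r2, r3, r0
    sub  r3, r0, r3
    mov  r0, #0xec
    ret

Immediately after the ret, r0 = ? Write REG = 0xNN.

prologue: push r0 → mem[0x80]=0x57, sp=0x80
body[0] add  r0, r1, r0 → r0=0xf0
body[1] xor  r2, r3, r0 → r2=0x47
body[2] sub  r3, r0, r3 → r3=0x39
body[3] mov  r0, #0xec → r0=0xec
epilogue: pop r0=0x57, sp=0x81
r0 is callee-saved → restored

REG = 0x57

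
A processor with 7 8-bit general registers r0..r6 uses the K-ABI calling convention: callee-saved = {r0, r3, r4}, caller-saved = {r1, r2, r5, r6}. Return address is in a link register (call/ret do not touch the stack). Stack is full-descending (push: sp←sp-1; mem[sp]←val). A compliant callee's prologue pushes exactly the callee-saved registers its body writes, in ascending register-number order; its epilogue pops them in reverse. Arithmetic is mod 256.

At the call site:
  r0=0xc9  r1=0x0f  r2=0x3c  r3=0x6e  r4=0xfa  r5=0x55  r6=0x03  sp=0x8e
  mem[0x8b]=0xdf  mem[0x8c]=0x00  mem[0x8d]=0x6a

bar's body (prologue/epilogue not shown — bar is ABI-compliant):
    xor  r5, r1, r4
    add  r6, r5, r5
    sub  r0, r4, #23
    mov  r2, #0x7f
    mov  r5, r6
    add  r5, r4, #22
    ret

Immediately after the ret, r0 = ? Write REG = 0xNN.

prologue: push r0 -> mem[0x8d]=0xc9, sp=0x8d
body[0] xor  r5, r1, r4 -> r5=0xf5
body[1] add  r6, r5, r5 -> r6=0xea
body[2] sub  r0, r4, #23 -> r0=0xe3
body[3] mov  r2, #0x7f -> r2=0x7f
body[4] mov  r5, r6 -> r5=0xea
body[5] add  r5, r4, #22 -> r5=0x10
epilogue: pop r0=0xc9, sp=0x8e
r0 is callee-saved -> restored

REG = 0xc9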